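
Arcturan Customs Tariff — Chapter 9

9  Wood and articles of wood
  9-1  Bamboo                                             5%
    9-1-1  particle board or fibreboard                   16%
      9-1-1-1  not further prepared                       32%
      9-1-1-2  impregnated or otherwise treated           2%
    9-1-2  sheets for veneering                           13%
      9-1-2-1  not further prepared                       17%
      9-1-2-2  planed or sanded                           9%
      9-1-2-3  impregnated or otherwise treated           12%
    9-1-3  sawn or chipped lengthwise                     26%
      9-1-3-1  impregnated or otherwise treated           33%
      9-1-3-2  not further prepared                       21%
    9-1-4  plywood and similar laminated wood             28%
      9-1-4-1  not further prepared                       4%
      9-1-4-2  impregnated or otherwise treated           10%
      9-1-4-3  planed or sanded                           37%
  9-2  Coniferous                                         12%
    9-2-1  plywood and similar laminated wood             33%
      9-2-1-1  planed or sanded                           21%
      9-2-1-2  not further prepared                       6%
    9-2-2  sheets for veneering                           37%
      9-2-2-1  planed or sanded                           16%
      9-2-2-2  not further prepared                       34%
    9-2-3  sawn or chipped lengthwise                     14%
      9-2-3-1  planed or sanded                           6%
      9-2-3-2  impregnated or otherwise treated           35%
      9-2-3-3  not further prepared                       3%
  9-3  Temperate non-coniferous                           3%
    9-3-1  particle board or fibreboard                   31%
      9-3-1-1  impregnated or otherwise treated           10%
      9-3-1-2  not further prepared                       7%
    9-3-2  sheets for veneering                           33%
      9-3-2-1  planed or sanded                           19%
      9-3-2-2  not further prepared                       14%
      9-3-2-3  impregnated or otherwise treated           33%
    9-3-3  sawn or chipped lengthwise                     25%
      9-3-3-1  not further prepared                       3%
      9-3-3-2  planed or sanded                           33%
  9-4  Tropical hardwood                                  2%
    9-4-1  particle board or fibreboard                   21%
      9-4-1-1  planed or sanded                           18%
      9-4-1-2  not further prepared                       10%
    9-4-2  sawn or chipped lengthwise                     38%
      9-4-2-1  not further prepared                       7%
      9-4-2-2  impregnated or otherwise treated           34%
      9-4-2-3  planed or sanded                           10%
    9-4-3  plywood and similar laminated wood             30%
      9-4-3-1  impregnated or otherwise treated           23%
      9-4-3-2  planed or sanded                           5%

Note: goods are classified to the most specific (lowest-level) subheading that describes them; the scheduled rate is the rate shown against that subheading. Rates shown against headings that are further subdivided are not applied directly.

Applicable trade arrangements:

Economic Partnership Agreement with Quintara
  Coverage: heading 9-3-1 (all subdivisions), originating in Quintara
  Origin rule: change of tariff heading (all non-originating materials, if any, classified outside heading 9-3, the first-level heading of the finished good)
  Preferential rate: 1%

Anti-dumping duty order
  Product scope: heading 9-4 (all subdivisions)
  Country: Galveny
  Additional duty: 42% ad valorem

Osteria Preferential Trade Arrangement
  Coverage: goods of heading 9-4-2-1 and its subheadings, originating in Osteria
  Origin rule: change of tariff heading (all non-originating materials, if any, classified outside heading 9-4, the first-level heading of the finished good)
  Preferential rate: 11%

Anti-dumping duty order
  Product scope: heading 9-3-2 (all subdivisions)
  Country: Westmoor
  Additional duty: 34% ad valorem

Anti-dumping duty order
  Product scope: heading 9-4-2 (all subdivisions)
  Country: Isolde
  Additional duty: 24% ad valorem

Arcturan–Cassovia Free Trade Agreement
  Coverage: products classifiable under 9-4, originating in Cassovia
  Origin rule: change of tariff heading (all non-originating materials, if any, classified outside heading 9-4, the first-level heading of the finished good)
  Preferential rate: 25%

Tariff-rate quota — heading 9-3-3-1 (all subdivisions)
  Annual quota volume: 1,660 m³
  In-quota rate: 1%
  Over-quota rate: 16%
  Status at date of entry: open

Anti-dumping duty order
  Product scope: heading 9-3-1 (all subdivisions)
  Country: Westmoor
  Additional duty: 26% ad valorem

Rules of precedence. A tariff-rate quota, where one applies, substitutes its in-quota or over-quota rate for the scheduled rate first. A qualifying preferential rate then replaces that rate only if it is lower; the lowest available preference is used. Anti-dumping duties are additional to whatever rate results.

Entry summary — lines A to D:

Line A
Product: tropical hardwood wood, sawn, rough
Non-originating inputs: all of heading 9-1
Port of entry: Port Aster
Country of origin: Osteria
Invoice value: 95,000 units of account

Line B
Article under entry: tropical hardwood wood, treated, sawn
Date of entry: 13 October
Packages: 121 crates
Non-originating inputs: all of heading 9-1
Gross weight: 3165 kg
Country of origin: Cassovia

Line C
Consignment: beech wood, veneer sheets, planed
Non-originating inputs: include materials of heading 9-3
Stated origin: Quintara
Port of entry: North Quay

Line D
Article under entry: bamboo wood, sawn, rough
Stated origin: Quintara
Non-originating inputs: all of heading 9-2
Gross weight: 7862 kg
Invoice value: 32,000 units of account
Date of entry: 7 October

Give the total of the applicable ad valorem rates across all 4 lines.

72%

Line A: tropical hardwood → 9-4; sawn → 9-4-2; rough → 9-4-2-1. Scheduled 7%. Osteria agreement on 9-4-2-1: CTH met → 11% available; preference 11% not lower than 7% → no reduction. → 7%.
Line B: tropical hardwood → 9-4; sawn → 9-4-2; treated → 9-4-2-2. Scheduled 34%. Cassovia agreement on 9-4: CTH met → 25% available; preferential 25%. → 25%.
Line C: beech → 9-3; veneer sheets → 9-3-2; planed → 9-3-2-1. Scheduled 19%. Quintara agreement on 9-3-1: 9-3-2-1 not covered. → 19%.
Line D: bamboo → 9-1; sawn → 9-1-3; rough → 9-1-3-2. Scheduled 21%. Quintara agreement on 9-3-1: 9-1-3-2 not covered. → 21%.
Sum: 7% + 25% + 19% + 21% = 72%.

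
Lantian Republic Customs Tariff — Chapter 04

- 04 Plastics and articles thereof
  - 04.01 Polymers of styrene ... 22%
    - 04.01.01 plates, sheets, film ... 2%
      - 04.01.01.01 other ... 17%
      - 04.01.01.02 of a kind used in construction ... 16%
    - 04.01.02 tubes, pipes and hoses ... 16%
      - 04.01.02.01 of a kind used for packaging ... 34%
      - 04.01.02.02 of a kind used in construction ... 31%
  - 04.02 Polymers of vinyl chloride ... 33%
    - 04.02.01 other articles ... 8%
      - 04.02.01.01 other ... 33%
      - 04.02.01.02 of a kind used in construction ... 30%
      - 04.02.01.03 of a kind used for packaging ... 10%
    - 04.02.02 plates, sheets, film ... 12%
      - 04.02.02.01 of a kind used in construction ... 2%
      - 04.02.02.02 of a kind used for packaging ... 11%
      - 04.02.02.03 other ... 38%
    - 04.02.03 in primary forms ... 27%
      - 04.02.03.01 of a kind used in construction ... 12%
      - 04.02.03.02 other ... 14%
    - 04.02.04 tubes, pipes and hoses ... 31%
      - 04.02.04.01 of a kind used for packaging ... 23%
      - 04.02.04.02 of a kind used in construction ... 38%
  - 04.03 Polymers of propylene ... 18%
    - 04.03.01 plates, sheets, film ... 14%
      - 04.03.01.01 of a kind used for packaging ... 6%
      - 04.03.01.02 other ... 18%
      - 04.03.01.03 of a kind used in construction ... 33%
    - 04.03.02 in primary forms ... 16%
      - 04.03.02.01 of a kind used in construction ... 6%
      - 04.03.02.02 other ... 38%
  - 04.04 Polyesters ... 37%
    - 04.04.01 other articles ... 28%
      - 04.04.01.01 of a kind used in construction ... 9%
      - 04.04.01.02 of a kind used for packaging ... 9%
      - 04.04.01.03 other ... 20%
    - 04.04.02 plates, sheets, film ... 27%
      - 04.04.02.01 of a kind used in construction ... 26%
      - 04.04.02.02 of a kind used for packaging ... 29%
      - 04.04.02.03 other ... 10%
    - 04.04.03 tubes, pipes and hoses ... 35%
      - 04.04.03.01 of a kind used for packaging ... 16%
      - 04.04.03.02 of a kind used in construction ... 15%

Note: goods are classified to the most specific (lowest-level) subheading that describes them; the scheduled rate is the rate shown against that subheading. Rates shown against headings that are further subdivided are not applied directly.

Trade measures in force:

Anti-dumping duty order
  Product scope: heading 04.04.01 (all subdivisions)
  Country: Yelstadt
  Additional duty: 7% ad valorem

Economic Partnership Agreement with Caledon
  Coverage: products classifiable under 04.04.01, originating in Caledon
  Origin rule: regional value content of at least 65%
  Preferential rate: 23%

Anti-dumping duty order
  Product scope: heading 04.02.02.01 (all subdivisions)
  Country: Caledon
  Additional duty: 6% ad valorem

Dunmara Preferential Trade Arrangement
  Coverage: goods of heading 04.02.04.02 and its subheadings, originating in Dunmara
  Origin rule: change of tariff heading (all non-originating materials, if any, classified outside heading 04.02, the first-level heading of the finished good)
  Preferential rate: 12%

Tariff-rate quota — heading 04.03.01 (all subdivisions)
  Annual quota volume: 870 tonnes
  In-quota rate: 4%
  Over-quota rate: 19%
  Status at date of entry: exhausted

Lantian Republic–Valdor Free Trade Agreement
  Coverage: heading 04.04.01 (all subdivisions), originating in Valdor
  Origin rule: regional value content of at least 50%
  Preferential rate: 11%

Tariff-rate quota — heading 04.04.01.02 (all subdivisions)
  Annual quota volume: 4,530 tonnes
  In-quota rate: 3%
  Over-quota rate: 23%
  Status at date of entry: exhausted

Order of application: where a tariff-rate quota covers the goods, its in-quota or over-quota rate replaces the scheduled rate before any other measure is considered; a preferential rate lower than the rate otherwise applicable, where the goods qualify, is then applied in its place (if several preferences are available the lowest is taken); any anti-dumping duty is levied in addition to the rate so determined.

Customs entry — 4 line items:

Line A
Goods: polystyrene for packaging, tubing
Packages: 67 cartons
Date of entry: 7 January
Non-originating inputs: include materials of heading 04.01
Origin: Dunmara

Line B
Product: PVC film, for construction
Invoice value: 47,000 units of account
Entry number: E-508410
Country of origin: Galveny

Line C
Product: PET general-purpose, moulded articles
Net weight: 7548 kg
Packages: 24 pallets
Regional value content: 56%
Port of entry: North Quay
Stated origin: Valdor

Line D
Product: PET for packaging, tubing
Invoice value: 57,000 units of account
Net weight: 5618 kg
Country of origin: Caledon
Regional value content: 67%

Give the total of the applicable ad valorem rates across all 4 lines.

Line A: polystyrene → 04.01; tubing → 04.01.02; for packaging → 04.01.02.01. Scheduled 34%. Dunmara agreement on 04.02.04.02: 04.01.02.01 not covered. → 34%.
Line B: PVC → 04.02; film → 04.02.02; for construction → 04.02.02.01. Scheduled 2%. No special measure applies. → 2%.
Line C: PET → 04.04; moulded articles → 04.04.01; general-purpose → 04.04.01.03. Scheduled 20%. Valdor agreement on 04.04.01: RVC ≥ 50% → 11% available; preferential 11%. → 11%.
Line D: PET → 04.04; tubing → 04.04.03; for packaging → 04.04.03.01. Scheduled 16%. Caledon agreement on 04.04.01: 04.04.03.01 not covered. → 16%.
Sum: 34% + 2% + 11% + 16% = 63%.

63%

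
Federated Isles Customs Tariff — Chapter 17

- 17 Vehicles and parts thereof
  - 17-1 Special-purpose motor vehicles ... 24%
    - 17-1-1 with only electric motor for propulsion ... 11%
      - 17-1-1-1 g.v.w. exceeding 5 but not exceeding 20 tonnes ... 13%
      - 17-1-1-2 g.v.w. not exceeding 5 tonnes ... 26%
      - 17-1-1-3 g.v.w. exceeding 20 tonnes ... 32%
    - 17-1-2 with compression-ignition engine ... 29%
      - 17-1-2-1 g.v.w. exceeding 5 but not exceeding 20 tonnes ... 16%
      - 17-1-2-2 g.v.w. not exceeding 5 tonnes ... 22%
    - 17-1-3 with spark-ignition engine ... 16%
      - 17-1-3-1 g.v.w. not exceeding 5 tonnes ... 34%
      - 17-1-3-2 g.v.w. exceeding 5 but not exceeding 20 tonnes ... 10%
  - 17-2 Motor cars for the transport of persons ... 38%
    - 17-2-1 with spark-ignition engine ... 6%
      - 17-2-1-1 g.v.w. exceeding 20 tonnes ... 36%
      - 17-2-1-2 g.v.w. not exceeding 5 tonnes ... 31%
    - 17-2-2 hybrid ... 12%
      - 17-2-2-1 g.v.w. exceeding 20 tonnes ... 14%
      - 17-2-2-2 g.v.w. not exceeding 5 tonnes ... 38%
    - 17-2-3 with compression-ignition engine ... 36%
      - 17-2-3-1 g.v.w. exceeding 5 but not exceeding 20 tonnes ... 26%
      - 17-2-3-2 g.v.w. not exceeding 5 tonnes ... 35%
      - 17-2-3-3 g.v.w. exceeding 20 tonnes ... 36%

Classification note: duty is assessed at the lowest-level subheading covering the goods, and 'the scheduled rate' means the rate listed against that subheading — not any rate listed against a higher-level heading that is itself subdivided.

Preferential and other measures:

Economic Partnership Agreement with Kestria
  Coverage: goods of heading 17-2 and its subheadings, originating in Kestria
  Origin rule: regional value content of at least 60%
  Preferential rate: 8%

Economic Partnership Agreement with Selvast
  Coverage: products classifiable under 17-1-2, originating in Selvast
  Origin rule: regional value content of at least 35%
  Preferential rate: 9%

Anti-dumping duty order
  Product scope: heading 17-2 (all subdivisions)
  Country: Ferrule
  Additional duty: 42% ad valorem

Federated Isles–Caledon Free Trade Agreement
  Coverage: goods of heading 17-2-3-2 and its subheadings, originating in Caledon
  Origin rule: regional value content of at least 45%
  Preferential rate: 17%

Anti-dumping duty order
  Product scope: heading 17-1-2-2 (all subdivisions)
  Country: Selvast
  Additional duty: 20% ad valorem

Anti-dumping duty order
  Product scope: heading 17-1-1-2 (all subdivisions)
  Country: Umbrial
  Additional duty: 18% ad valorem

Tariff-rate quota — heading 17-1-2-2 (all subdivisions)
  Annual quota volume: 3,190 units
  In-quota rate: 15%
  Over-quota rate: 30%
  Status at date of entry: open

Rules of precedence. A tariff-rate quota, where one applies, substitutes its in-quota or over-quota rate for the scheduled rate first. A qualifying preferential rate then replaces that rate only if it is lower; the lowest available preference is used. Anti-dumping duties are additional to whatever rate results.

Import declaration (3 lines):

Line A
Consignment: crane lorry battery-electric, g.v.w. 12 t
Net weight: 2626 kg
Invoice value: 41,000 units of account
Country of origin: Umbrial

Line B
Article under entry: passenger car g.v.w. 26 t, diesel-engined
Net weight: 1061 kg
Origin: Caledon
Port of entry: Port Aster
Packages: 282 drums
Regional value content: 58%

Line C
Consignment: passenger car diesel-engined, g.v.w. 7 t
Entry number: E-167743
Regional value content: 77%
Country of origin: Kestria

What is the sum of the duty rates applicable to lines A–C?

Line A: crane lorry → 17-1; battery-electric → 17-1-1; g.v.w. 12 t → 17-1-1-1. Scheduled 13%. No special measure applies. → 13%.
Line B: passenger car → 17-2; diesel-engined → 17-2-3; g.v.w. 26 t → 17-2-3-3. Scheduled 36%. Caledon agreement on 17-2-3-2: 17-2-3-3 not covered. → 36%.
Line C: passenger car → 17-2; diesel-engined → 17-2-3; g.v.w. 7 t → 17-2-3-1. Scheduled 26%. Kestria agreement on 17-2: RVC ≥ 60% → 8% available; preferential 8%. → 8%.
Sum: 13% + 36% + 8% = 57%.

57%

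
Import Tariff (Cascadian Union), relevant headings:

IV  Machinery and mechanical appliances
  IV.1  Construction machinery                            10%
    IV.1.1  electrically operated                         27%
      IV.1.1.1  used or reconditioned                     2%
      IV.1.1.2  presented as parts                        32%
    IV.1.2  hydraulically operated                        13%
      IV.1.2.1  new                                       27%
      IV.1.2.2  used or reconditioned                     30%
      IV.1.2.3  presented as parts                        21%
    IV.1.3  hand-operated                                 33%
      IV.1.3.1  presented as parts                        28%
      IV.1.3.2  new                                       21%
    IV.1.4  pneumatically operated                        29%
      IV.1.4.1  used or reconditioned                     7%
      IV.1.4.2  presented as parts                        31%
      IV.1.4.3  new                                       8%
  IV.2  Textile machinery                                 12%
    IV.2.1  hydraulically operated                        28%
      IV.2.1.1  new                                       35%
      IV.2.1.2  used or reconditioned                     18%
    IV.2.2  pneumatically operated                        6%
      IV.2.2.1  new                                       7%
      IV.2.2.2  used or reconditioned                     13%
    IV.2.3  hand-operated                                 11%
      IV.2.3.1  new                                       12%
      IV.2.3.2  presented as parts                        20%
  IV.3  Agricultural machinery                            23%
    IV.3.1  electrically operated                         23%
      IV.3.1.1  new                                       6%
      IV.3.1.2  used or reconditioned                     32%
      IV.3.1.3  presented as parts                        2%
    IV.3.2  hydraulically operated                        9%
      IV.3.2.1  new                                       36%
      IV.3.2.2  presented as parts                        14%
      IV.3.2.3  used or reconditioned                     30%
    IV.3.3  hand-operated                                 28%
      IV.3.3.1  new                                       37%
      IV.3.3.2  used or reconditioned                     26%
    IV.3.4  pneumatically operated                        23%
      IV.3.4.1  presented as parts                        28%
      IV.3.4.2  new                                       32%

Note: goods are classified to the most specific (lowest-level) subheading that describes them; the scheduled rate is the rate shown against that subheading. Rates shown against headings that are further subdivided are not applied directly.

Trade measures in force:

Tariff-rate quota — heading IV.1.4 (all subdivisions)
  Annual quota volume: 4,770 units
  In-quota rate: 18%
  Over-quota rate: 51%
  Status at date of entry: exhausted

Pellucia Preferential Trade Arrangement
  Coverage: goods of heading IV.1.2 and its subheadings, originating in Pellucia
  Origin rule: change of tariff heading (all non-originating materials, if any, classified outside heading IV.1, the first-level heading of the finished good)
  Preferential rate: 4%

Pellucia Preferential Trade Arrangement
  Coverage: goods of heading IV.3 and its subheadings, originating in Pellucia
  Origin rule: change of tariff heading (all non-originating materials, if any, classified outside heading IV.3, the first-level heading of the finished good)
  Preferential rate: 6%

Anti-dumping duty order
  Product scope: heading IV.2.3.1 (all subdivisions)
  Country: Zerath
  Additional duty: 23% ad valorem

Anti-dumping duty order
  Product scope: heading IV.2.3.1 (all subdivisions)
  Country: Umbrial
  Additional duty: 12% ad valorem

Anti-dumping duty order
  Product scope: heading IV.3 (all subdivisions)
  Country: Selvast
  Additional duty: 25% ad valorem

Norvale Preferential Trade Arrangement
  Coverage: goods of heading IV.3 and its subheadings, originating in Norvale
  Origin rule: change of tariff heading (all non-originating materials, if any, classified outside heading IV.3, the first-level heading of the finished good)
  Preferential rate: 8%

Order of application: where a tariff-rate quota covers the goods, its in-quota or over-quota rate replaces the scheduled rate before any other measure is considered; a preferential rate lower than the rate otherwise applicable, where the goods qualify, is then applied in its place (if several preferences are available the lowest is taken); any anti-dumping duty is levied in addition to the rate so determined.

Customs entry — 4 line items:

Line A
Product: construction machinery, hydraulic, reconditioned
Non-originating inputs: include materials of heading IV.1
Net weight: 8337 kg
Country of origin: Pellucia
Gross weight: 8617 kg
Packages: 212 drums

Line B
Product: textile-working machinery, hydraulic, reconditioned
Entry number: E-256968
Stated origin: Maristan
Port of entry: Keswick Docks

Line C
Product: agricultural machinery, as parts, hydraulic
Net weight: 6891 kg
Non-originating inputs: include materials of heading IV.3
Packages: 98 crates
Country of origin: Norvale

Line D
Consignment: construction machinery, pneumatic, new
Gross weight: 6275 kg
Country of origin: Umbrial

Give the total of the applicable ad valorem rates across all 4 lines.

Line A: construction → IV.1; hydraulic → IV.1.2; reconditioned → IV.1.2.2. Scheduled 30%. Pellucia agreement on IV.1.2: CTH not met; Pellucia agreement on IV.3: IV.1.2.2 not covered. → 30%.
Line B: textile-working → IV.2; hydraulic → IV.2.1; reconditioned → IV.2.1.2. Scheduled 18%. No special measure applies. → 18%.
Line C: agricultural → IV.3; hydraulic → IV.3.2; as parts → IV.3.2.2. Scheduled 14%. Norvale agreement on IV.3: CTH not met. → 14%.
Line D: construction → IV.1; pneumatic → IV.1.4; new → IV.1.4.3. Scheduled 8%. quota on IV.1.4 exhausted → over-quota 51%. → 51%.
Sum: 30% + 18% + 14% + 51% = 113%.

113%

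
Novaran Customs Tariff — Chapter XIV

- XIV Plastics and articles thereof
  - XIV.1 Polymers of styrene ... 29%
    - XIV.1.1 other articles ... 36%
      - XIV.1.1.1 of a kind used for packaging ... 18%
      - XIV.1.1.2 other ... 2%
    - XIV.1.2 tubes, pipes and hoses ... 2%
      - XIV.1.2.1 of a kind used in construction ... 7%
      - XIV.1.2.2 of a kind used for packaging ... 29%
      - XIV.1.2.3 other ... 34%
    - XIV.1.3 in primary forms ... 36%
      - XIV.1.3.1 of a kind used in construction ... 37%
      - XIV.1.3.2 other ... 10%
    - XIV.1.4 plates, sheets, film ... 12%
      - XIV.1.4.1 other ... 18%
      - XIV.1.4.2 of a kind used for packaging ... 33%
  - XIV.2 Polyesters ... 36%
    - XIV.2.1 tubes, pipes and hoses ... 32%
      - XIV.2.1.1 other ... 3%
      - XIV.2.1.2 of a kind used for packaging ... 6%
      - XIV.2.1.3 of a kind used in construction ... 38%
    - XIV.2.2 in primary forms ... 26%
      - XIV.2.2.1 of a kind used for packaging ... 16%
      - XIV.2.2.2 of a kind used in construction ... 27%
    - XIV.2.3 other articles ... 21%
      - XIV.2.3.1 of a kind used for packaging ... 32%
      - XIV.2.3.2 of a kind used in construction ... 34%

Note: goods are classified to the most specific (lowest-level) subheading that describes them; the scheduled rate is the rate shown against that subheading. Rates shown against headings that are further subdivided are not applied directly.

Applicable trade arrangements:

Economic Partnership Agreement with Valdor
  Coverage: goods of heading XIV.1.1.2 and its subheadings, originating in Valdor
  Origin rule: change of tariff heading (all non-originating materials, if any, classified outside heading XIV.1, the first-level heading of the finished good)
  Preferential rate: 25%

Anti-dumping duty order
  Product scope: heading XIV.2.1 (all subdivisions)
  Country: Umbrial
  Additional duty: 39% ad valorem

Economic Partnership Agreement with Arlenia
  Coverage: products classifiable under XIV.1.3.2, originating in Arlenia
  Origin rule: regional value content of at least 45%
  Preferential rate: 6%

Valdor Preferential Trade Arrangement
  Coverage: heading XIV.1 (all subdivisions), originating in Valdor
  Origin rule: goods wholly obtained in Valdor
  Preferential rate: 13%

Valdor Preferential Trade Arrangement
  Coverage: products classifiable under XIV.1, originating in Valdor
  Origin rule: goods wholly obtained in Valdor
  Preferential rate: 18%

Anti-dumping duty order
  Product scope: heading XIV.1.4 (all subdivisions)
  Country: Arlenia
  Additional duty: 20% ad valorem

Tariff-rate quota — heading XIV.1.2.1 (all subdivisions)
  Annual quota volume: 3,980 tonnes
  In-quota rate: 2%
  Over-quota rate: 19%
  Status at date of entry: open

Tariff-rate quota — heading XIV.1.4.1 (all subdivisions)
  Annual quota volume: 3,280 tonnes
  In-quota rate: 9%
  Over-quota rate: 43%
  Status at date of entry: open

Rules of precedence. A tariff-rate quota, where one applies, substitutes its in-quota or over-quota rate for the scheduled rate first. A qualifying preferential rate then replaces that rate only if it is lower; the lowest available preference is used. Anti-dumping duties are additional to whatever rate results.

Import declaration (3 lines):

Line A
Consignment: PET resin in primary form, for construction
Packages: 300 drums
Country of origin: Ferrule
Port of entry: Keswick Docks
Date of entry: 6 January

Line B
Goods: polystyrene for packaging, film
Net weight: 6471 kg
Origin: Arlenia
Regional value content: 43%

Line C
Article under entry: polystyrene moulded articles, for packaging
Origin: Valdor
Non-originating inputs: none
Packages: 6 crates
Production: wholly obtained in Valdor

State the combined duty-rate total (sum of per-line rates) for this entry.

93%

Line A: PET → XIV.2; resin in primary form → XIV.2.2; for construction → XIV.2.2.2. Scheduled 27%. No special measure applies. → 27%.
Line B: polystyrene → XIV.1; film → XIV.1.4; for packaging → XIV.1.4.2. Scheduled 33%. Arlenia agreement on XIV.1.3.2: XIV.1.4.2 not covered; anti-dumping (Arlenia, XIV.1.4): +20%; total 33% + 20% = 53%. → 53%.
Line C: polystyrene → XIV.1; moulded articles → XIV.1.1; for packaging → XIV.1.1.1. Scheduled 18%. Valdor agreement on XIV.1.1.2: XIV.1.1.1 not covered; Valdor agreement on XIV.1: wholly obtained → 13% available; Valdor agreement on XIV.1: wholly obtained → 18% available; preferential 13%. → 13%.
Sum: 27% + 53% + 13% = 93%.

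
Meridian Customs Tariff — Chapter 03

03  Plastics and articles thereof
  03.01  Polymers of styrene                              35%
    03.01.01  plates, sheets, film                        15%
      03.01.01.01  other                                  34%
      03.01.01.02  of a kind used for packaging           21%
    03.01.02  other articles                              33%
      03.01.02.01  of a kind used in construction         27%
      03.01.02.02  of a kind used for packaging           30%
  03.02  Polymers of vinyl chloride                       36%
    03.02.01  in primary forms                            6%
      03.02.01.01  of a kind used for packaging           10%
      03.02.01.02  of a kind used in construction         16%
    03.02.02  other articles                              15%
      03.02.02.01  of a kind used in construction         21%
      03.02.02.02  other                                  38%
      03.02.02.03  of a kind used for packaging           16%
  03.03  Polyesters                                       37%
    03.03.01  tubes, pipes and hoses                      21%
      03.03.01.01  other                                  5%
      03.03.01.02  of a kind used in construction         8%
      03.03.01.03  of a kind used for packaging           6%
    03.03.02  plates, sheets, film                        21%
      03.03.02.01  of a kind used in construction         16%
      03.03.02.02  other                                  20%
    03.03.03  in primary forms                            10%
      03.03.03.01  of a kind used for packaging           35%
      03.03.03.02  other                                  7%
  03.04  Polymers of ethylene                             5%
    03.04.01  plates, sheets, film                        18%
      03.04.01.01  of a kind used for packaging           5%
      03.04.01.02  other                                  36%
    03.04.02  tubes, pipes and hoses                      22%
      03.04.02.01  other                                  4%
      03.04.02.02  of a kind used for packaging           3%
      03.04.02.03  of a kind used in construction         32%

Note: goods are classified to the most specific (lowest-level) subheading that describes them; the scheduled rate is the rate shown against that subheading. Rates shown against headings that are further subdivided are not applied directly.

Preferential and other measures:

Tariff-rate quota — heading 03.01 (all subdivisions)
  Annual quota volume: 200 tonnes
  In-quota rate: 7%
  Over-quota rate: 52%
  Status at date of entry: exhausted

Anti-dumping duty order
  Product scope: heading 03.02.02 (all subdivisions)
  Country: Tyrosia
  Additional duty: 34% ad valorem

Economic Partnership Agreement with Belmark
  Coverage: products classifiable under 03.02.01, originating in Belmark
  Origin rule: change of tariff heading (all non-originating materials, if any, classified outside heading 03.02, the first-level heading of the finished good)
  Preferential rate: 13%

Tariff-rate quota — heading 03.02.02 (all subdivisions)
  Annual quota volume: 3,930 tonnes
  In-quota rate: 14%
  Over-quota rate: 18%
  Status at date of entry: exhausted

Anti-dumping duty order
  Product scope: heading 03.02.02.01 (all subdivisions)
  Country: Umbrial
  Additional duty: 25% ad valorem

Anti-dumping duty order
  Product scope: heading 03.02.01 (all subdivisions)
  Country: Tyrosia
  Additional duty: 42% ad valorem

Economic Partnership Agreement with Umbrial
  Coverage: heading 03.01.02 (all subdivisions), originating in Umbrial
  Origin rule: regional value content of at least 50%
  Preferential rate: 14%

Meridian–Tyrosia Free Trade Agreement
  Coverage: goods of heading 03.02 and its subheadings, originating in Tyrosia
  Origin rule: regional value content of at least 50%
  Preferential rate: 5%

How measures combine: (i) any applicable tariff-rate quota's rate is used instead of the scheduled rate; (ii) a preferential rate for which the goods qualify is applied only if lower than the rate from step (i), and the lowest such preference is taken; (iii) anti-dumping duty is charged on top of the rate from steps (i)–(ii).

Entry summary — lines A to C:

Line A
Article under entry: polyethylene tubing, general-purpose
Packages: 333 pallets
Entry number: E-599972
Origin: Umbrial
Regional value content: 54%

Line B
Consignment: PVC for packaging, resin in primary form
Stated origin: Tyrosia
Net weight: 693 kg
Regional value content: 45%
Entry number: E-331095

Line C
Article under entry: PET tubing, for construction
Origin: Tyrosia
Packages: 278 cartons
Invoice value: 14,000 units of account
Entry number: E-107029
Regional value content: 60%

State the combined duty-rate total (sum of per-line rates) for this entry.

64%

Line A: polyethylene → 03.04; tubing → 03.04.02; general-purpose → 03.04.02.01. Scheduled 4%. Umbrial agreement on 03.01.02: 03.04.02.01 not covered. → 4%.
Line B: PVC → 03.02; resin in primary form → 03.02.01; for packaging → 03.02.01.01. Scheduled 10%. Tyrosia agreement on 03.02: RVC < 50%; anti-dumping (Tyrosia, 03.02.01): +42%; total 10% + 42% = 52%. → 52%.
Line C: PET → 03.03; tubing → 03.03.01; for construction → 03.03.01.02. Scheduled 8%. Tyrosia agreement on 03.02: 03.03.01.02 not covered. → 8%.
Sum: 4% + 52% + 8% = 64%.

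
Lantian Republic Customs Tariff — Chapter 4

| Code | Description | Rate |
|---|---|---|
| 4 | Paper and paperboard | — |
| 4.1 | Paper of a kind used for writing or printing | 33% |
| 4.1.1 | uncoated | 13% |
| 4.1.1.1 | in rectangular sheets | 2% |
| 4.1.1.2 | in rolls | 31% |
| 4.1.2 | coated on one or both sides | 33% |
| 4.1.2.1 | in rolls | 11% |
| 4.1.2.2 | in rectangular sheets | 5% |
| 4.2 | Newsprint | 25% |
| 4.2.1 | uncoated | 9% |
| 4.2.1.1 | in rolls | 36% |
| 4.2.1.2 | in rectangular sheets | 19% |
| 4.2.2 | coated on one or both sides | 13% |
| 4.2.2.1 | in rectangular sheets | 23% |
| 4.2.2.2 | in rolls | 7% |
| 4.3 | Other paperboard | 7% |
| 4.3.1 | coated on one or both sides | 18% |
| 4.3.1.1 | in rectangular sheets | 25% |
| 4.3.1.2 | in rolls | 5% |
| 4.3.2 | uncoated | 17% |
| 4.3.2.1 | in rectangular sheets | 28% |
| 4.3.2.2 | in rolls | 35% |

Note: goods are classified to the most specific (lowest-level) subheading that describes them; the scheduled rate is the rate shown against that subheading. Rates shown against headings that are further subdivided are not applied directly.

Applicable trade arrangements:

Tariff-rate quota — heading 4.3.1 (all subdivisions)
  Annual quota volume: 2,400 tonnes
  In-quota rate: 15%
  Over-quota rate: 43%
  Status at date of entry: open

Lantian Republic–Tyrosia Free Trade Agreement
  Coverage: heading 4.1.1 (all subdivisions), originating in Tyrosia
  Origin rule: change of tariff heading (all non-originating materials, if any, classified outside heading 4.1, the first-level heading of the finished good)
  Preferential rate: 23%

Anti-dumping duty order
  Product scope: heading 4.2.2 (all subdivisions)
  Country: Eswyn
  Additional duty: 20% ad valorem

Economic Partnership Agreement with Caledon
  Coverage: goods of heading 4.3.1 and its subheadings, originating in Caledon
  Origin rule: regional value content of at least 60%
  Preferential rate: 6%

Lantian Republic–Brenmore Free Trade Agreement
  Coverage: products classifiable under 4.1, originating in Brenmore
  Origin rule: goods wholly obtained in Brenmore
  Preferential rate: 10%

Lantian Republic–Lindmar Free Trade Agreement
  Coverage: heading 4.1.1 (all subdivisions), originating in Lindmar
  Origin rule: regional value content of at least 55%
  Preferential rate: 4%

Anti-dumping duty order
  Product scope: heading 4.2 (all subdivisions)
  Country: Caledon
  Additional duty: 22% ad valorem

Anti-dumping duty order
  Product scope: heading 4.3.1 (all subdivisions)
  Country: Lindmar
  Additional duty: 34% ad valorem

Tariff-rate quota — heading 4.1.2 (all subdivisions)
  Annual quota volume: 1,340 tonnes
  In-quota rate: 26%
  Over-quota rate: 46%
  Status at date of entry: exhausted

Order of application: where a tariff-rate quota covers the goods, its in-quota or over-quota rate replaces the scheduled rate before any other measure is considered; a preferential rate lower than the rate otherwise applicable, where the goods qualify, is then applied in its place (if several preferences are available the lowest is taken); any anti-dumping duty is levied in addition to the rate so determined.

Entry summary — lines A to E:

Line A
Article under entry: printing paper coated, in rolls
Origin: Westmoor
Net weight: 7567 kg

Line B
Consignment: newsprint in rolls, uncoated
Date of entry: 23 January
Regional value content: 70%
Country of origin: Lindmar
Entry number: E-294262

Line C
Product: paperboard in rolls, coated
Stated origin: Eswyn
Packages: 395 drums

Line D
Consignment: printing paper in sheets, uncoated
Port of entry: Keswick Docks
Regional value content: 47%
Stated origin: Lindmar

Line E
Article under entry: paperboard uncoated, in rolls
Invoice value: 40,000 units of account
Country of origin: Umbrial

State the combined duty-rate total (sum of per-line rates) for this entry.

Line A: printing paper → 4.1; coated → 4.1.2; in rolls → 4.1.2.1. Scheduled 11%. quota on 4.1.2 exhausted → over-quota 46%. → 46%.
Line B: newsprint → 4.2; uncoated → 4.2.1; in rolls → 4.2.1.1. Scheduled 36%. Lindmar agreement on 4.1.1: 4.2.1.1 not covered. → 36%.
Line C: paperboard → 4.3; coated → 4.3.1; in rolls → 4.3.1.2. Scheduled 5%. quota on 4.3.1 open → in-quota 15%. → 15%.
Line D: printing paper → 4.1; uncoated → 4.1.1; in sheets → 4.1.1.1. Scheduled 2%. Lindmar agreement on 4.1.1: RVC < 55%. → 2%.
Line E: paperboard → 4.3; uncoated → 4.3.2; in rolls → 4.3.2.2. Scheduled 35%. No special measure applies. → 35%.
Sum: 46% + 36% + 15% + 2% + 35% = 134%.

134%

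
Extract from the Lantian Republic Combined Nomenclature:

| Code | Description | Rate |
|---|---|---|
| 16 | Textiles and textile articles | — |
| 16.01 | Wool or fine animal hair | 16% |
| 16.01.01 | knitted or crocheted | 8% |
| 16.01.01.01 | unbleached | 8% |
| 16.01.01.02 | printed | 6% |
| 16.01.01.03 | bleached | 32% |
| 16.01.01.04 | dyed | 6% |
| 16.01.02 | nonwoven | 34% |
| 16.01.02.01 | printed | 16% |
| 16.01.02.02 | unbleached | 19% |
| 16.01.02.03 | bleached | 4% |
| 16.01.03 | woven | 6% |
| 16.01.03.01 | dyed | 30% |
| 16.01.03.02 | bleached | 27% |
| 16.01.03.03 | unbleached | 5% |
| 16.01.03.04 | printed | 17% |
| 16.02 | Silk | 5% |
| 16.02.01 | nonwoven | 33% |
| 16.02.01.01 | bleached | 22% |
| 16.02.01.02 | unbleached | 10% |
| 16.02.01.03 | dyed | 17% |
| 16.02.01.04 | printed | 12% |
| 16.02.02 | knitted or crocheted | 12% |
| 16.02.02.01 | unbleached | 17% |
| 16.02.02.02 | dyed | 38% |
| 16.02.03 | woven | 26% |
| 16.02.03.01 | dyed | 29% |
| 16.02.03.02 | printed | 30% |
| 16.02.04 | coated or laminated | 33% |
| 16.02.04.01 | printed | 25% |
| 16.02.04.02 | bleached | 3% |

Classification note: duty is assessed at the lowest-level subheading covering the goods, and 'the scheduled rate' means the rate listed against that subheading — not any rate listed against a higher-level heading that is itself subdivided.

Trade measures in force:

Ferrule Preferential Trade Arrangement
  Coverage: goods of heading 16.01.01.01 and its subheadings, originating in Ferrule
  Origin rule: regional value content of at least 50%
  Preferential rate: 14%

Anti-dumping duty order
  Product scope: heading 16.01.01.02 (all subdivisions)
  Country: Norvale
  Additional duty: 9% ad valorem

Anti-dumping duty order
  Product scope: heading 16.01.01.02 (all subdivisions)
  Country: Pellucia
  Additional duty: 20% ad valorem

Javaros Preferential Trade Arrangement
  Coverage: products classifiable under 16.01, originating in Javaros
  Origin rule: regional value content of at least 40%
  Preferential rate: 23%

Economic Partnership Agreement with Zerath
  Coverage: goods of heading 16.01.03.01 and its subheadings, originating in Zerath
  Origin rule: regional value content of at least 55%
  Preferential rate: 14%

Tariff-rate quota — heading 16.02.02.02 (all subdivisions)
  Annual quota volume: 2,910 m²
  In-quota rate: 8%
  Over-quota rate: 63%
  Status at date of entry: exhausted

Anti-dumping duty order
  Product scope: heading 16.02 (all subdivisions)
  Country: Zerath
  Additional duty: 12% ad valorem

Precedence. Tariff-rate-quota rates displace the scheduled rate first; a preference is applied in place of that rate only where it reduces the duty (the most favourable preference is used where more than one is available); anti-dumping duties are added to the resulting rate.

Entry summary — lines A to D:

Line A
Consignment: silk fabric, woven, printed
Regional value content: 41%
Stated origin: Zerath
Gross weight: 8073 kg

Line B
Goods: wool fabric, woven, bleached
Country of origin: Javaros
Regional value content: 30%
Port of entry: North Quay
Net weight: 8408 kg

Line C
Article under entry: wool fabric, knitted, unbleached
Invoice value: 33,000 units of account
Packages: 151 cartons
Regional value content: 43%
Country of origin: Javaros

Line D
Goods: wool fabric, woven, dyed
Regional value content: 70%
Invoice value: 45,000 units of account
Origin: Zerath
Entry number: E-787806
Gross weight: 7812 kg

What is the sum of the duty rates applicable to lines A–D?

Line A: silk → 16.02; woven → 16.02.03; printed → 16.02.03.02. Scheduled 30%. Zerath agreement on 16.01.03.01: 16.02.03.02 not covered; anti-dumping (Zerath, 16.02): +12%; total 30% + 12% = 42%. → 42%.
Line B: wool → 16.01; woven → 16.01.03; bleached → 16.01.03.02. Scheduled 27%. Javaros agreement on 16.01: RVC < 40%. → 27%.
Line C: wool → 16.01; knitted → 16.01.01; unbleached → 16.01.01.01. Scheduled 8%. Javaros agreement on 16.01: RVC ≥ 40% → 23% available; preference 23% not lower than 8% → no reduction. → 8%.
Line D: wool → 16.01; woven → 16.01.03; dyed → 16.01.03.01. Scheduled 30%. Zerath agreement on 16.01.03.01: RVC ≥ 55% → 14% available; preferential 14%. → 14%.
Sum: 42% + 27% + 8% + 14% = 91%.

91%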